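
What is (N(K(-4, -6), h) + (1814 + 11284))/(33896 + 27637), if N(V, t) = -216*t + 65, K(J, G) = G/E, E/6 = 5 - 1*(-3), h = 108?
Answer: -10165/61533 ≈ -0.16520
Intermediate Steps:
E = 48 (E = 6*(5 - 1*(-3)) = 6*(5 + 3) = 6*8 = 48)
K(J, G) = G/48
N(V, t) = 65 - 216*t
(N(K(-4, -6), h) + (1814 + 11284))/(33896 + 27637) = ((65 - 216*108) + (1814 + 11284))/(33896 + 27637) = ((65 - 23328) + 13098)/61533 = (-23263 + 13098)*(1/61533) = -10165*1/61533 = -10165/61533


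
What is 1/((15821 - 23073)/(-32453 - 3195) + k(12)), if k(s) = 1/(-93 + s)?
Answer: 721872/137941 ≈ 5.2332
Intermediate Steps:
1/((15821 - 23073)/(-32453 - 3195) + k(12)) = 1/((15821 - 23073)/(-32453 - 3195) + 1/(-93 + 12)) = 1/(-7252/(-35648) + 1/(-81)) = 1/(-7252*(-1/35648) - 1/81) = 1/(1813/8912 - 1/81) = 1/(137941/721872) = 721872/137941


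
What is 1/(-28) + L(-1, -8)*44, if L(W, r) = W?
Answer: -1233/28 ≈ -44.036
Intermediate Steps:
1/(-28) + L(-1, -8)*44 = 1/(-28) - 1*44 = -1/28 - 44 = -1233/28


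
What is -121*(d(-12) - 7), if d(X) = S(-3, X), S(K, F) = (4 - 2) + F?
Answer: 2057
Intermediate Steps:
S(K, F) = 2 + F
d(X) = 2 + X
-121*(d(-12) - 7) = -121*((2 - 12) - 7) = -121*(-10 - 7) = -121*(-17) = 2057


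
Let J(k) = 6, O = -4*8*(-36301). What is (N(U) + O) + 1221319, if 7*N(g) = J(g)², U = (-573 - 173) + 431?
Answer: 16680693/7 ≈ 2.3830e+6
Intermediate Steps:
O = 1161632 (O = -32*(-36301) = 1161632)
U = -315 (U = -746 + 431 = -315)
N(g) = 36/7 (N(g) = (⅐)*6² = (⅐)*36 = 36/7)
(N(U) + O) + 1221319 = (36/7 + 1161632) + 1221319 = 8131460/7 + 1221319 = 16680693/7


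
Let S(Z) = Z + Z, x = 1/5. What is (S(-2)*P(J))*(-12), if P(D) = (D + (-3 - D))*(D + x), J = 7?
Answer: -5184/5 ≈ -1036.8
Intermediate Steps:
x = ⅕ ≈ 0.20000
S(Z) = 2*Z
P(D) = -⅗ - 3*D (P(D) = (D + (-3 - D))*(D + ⅕) = -3*(⅕ + D) = -⅗ - 3*D)
(S(-2)*P(J))*(-12) = ((2*(-2))*(-⅗ - 3*7))*(-12) = -4*(-⅗ - 21)*(-12) = -4*(-108/5)*(-12) = (432/5)*(-12) = -5184/5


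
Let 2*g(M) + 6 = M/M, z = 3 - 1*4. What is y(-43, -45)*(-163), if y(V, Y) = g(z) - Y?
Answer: -13855/2 ≈ -6927.5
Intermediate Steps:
z = -1 (z = 3 - 4 = -1)
g(M) = -5/2 (g(M) = -3 + (M/M)/2 = -3 + (½)*1 = -3 + ½ = -5/2)
y(V, Y) = -5/2 - Y
y(-43, -45)*(-163) = (-5/2 - 1*(-45))*(-163) = (-5/2 + 45)*(-163) = (85/2)*(-163) = -13855/2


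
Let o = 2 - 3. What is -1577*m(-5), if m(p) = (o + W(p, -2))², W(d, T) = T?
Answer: -14193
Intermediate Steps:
o = -1
m(p) = 9 (m(p) = (-1 - 2)² = (-3)² = 9)
-1577*m(-5) = -1577*9 = -14193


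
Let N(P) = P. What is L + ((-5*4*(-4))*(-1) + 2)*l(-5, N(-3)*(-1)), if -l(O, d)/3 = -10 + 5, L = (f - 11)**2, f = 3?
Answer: -1106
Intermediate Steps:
L = 64 (L = (3 - 11)**2 = (-8)**2 = 64)
l(O, d) = 15 (l(O, d) = -3*(-10 + 5) = -3*(-5) = 15)
L + ((-5*4*(-4))*(-1) + 2)*l(-5, N(-3)*(-1)) = 64 + ((-5*4*(-4))*(-1) + 2)*15 = 64 + (-20*(-4)*(-1) + 2)*15 = 64 + (80*(-1) + 2)*15 = 64 + (-80 + 2)*15 = 64 - 78*15 = 64 - 1170 = -1106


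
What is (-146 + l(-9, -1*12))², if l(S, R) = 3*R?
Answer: 33124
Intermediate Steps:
(-146 + l(-9, -1*12))² = (-146 + 3*(-1*12))² = (-146 + 3*(-12))² = (-146 - 36)² = (-182)² = 33124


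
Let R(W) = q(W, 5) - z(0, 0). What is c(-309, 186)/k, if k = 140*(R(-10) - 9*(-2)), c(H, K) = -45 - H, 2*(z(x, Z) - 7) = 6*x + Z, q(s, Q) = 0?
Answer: 6/35 ≈ 0.17143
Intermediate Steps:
z(x, Z) = 7 + Z/2 + 3*x (z(x, Z) = 7 + (6*x + Z)/2 = 7 + (Z + 6*x)/2 = 7 + (Z/2 + 3*x) = 7 + Z/2 + 3*x)
R(W) = -7 (R(W) = 0 - (7 + (½)*0 + 3*0) = 0 - (7 + 0 + 0) = 0 - 1*7 = 0 - 7 = -7)
k = 1540 (k = 140*(-7 - 9*(-2)) = 140*(-7 + 18) = 140*11 = 1540)
c(-309, 186)/k = (-45 - 1*(-309))/1540 = (-45 + 309)*(1/1540) = 264*(1/1540) = 6/35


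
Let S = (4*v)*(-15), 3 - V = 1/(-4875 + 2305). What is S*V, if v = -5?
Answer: 231330/257 ≈ 900.12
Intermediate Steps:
V = 7711/2570 (V = 3 - 1/(-4875 + 2305) = 3 - 1/(-2570) = 3 - 1*(-1/2570) = 3 + 1/2570 = 7711/2570 ≈ 3.0004)
S = 300 (S = (4*(-5))*(-15) = -20*(-15) = 300)
S*V = 300*(7711/2570) = 231330/257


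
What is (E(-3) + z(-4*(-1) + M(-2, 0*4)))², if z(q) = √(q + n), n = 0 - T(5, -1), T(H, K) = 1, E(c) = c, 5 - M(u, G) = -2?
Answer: (3 - √10)² ≈ 0.026334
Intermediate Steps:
M(u, G) = 7 (M(u, G) = 5 - 1*(-2) = 5 + 2 = 7)
n = -1 (n = 0 - 1*1 = 0 - 1 = -1)
z(q) = √(-1 + q) (z(q) = √(q - 1) = √(-1 + q))
(E(-3) + z(-4*(-1) + M(-2, 0*4)))² = (-3 + √(-1 + (-4*(-1) + 7)))² = (-3 + √(-1 + (4 + 7)))² = (-3 + √(-1 + 11))² = (-3 + √10)²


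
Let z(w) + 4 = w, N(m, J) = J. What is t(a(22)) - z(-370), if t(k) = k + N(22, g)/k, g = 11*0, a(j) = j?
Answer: 396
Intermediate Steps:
g = 0
z(w) = -4 + w
t(k) = k (t(k) = k + 0/k = k + 0 = k)
t(a(22)) - z(-370) = 22 - (-4 - 370) = 22 - 1*(-374) = 22 + 374 = 396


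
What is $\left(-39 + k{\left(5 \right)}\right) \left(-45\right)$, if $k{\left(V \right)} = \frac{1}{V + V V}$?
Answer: $\frac{3507}{2} \approx 1753.5$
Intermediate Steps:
$k{\left(V \right)} = \frac{1}{V + V^{2}}$
$\left(-39 + k{\left(5 \right)}\right) \left(-45\right) = \left(-39 + \frac{1}{5 \left(1 + 5\right)}\right) \left(-45\right) = \left(-39 + \frac{1}{5 \cdot 6}\right) \left(-45\right) = \left(-39 + \frac{1}{5} \cdot \frac{1}{6}\right) \left(-45\right) = \left(-39 + \frac{1}{30}\right) \left(-45\right) = \left(- \frac{1169}{30}\right) \left(-45\right) = \frac{3507}{2}$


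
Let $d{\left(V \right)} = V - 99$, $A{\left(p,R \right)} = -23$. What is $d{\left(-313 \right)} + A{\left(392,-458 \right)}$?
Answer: $-435$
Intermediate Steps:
$d{\left(V \right)} = -99 + V$ ($d{\left(V \right)} = V + \left(-221 + 122\right) = V - 99 = -99 + V$)
$d{\left(-313 \right)} + A{\left(392,-458 \right)} = \left(-99 - 313\right) - 23 = -412 - 23 = -435$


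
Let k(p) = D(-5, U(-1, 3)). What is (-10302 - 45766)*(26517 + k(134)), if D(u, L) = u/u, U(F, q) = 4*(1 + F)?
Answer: -1486811224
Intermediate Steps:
U(F, q) = 4 + 4*F
D(u, L) = 1
k(p) = 1
(-10302 - 45766)*(26517 + k(134)) = (-10302 - 45766)*(26517 + 1) = -56068*26518 = -1486811224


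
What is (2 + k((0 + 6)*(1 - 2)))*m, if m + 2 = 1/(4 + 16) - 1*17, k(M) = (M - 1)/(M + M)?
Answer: -11749/240 ≈ -48.954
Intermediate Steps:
k(M) = (-1 + M)/(2*M) (k(M) = (-1 + M)/((2*M)) = (-1 + M)*(1/(2*M)) = (-1 + M)/(2*M))
m = -379/20 (m = -2 + (1/(4 + 16) - 1*17) = -2 + (1/20 - 17) = -2 - 339/20 = -379/20 ≈ -18.950)
(2 + k((0 + 6)*(1 - 2)))*m = (2 + (-1 + (0 + 6)*(1 - 2))/(2*(((0 + 6)*(1 - 2)))))*(-379/20) = (2 + (-1 + 6*(-1))/(2*((6*(-1)))))*(-379/20) = (2 + (½)*(-1 - 6)/(-6))*(-379/20) = (2 + (½)*(-⅙)*(-7))*(-379/20) = (2 + 7/12)*(-379/20) = (31/12)*(-379/20) = -11749/240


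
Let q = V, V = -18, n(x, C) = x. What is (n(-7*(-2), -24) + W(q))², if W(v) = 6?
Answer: 400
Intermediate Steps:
q = -18
(n(-7*(-2), -24) + W(q))² = (-7*(-2) + 6)² = (14 + 6)² = 20² = 400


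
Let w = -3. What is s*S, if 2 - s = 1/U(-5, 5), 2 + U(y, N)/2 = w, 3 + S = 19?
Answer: 168/5 ≈ 33.600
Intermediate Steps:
S = 16 (S = -3 + 19 = 16)
U(y, N) = -10 (U(y, N) = -4 + 2*(-3) = -4 - 6 = -10)
s = 21/10 (s = 2 - 1/(-10) = 2 - 1*(-⅒) = 2 + ⅒ = 21/10 ≈ 2.1000)
s*S = (21/10)*16 = 168/5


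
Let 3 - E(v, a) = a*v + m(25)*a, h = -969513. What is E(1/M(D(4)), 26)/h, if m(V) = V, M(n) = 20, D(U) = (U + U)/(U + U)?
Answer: 2161/3231710 ≈ 0.00066869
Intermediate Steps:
D(U) = 1 (D(U) = (2*U)/((2*U)) = (2*U)*(1/(2*U)) = 1)
E(v, a) = 3 - 25*a - a*v (E(v, a) = 3 - (a*v + 25*a) = 3 - (25*a + a*v) = 3 + (-25*a - a*v) = 3 - 25*a - a*v)
E(1/M(D(4)), 26)/h = (3 - 25*26 - 1*26/20)/(-969513) = (3 - 650 - 1*26*1/20)*(-1/969513) = (3 - 650 - 13/10)*(-1/969513) = -6483/10*(-1/969513) = 2161/3231710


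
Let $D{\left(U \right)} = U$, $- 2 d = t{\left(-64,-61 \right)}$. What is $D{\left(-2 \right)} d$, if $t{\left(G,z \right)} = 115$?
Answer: $115$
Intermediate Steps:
$d = - \frac{115}{2}$ ($d = \left(- \frac{1}{2}\right) 115 = - \frac{115}{2} \approx -57.5$)
$D{\left(-2 \right)} d = \left(-2\right) \left(- \frac{115}{2}\right) = 115$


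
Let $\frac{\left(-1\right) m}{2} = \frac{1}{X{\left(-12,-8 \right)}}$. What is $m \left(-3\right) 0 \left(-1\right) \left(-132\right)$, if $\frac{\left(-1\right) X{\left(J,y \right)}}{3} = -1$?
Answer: $0$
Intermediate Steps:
$X{\left(J,y \right)} = 3$ ($X{\left(J,y \right)} = \left(-3\right) \left(-1\right) = 3$)
$m = - \frac{2}{3} \approx -0.66667$
$m \left(-3\right) 0 \left(-1\right) \left(-132\right) = - \frac{2 \left(-3\right) 0 \left(-1\right)}{3} \left(-132\right) = - \frac{2 \cdot 0 \left(-1\right)}{3} \left(-132\right) = \left(- \frac{2}{3}\right) 0 \left(-132\right) = 0 \left(-132\right) = 0$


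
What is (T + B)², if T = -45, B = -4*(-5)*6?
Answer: 5625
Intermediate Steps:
B = 120 (B = 20*6 = 120)
(T + B)² = (-45 + 120)² = 75² = 5625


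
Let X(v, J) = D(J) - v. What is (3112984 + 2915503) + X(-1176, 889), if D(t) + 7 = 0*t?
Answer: 6029656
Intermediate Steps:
D(t) = -7 (D(t) = -7 + 0*t = -7 + 0 = -7)
X(v, J) = -7 - v
(3112984 + 2915503) + X(-1176, 889) = (3112984 + 2915503) + (-7 - 1*(-1176)) = 6028487 + (-7 + 1176) = 6028487 + 1169 = 6029656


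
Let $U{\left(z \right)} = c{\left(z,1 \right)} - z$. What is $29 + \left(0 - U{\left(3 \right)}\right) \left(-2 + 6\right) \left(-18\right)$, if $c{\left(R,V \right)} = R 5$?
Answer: $893$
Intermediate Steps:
$c{\left(R,V \right)} = 5 R$
$U{\left(z \right)} = 4 z$ ($U{\left(z \right)} = 5 z - z = 4 z$)
$29 + \left(0 - U{\left(3 \right)}\right) \left(-2 + 6\right) \left(-18\right) = 29 + \left(0 - 4 \cdot 3\right) \left(-2 + 6\right) \left(-18\right) = 29 + \left(0 - 12\right) 4 \left(-18\right) = 29 + \left(-12\right) 4 \left(-18\right) = 29 - -864 = 29 + 864 = 893$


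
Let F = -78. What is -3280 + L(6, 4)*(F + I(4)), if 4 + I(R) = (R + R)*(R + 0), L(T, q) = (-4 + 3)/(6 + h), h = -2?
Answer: -6535/2 ≈ -3267.5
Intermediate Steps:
L(T, q) = -¼ (L(T, q) = (-4 + 3)/(6 - 2) = -1/4 = -1*¼ = -¼)
I(R) = -4 + 2*R² (I(R) = -4 + (R + R)*(R + 0) = -4 + (2*R)*R = -4 + 2*R²)
-3280 + L(6, 4)*(F + I(4)) = -3280 - (-78 + (-4 + 2*4²))/4 = -3280 - (-78 + (-4 + 2*16))/4 = -3280 - (-78 + (-4 + 32))/4 = -3280 - (-78 + 28)/4 = -3280 - ¼*(-50) = -3280 + 25/2 = -6535/2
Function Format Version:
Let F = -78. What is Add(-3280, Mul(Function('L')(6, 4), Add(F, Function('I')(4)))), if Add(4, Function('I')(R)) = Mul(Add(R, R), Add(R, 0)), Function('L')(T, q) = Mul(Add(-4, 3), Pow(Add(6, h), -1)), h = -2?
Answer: Rational(-6535, 2) ≈ -3267.5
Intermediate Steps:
Function('L')(T, q) = Rational(-1, 4) (Function('L')(T, q) = Mul(Add(-4, 3), Pow(Add(6, -2), -1)) = Mul(-1, Pow(4, -1)) = Mul(-1, Rational(1, 4)) = Rational(-1, 4))
Function('I')(R) = Add(-4, Mul(2, Pow(R, 2))) (Function('I')(R) = Add(-4, Mul(Add(R, R), Add(R, 0))) = Add(-4, Mul(Mul(2, R), R)) = Add(-4, Mul(2, Pow(R, 2))))
Add(-3280, Mul(Function('L')(6, 4), Add(F, Function('I')(4)))) = Add(-3280, Mul(Rational(-1, 4), Add(-78, Add(-4, Mul(2, Pow(4, 2)))))) = Add(-3280, Mul(Rational(-1, 4), Add(-78, Add(-4, Mul(2, 16))))) = Add(-3280, Mul(Rational(-1, 4), Add(-78, Add(-4, 32)))) = Add(-3280, Mul(Rational(-1, 4), Add(-78, 28))) = Add(-3280, Mul(Rational(-1, 4), -50)) = Add(-3280, Rational(25, 2)) = Rational(-6535, 2)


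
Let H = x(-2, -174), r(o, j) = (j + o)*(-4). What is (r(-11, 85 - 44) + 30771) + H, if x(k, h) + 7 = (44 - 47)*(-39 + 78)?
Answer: 30527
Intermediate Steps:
r(o, j) = -4*j - 4*o
x(k, h) = -124 (x(k, h) = -7 + (44 - 47)*(-39 + 78) = -7 - 3*39 = -7 - 117 = -124)
H = -124
(r(-11, 85 - 44) + 30771) + H = ((-4*(85 - 44) - 4*(-11)) + 30771) - 124 = ((-4*41 + 44) + 30771) - 124 = ((-164 + 44) + 30771) - 124 = (-120 + 30771) - 124 = 30651 - 124 = 30527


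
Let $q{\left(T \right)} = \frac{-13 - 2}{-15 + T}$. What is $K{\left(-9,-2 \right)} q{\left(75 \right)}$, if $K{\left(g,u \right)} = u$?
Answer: $\frac{1}{2} \approx 0.5$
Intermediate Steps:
$q{\left(T \right)} = - \frac{15}{-15 + T}$
$K{\left(-9,-2 \right)} q{\left(75 \right)} = - 2 \left(- \frac{15}{-15 + 75}\right) = - 2 \left(- \frac{15}{60}\right) = - 2 \left(\left(-15\right) \frac{1}{60}\right) = \left(-2\right) \left(- \frac{1}{4}\right) = \frac{1}{2}$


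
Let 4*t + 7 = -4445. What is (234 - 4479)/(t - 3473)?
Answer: 4245/4586 ≈ 0.92564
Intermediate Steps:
t = -1113 (t = -7/4 + (¼)*(-4445) = -7/4 - 4445/4 = -1113)
(234 - 4479)/(t - 3473) = (234 - 4479)/(-1113 - 3473) = -4245/(-4586) = -4245*(-1/4586) = 4245/4586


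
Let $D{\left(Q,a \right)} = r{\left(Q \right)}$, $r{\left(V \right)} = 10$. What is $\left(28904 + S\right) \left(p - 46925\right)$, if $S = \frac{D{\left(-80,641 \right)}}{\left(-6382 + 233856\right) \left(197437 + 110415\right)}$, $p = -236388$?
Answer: $- \frac{286726741790243792213}{35014162924} \approx -8.1889 \cdot 10^{9}$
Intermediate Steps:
$D{\left(Q,a \right)} = 10$
$S = \frac{5}{35014162924}$ ($S = \frac{10}{\left(-6382 + 233856\right) \left(197437 + 110415\right)} = \frac{10}{227474 \cdot 307852} = \frac{10}{70028325848} = 10 \cdot \frac{1}{70028325848} = \frac{5}{35014162924} \approx 1.428 \cdot 10^{-10}$)
$\left(28904 + S\right) \left(p - 46925\right) = \left(28904 + \frac{5}{35014162924}\right) \left(-236388 - 46925\right) = \frac{1012049365155301}{35014162924} \left(-283313\right) = - \frac{286726741790243792213}{35014162924}$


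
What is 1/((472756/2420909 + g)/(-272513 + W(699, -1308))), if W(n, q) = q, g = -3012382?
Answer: 662895723289/7292702222482 ≈ 0.090899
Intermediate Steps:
1/((472756/2420909 + g)/(-272513 + W(699, -1308))) = 1/((472756/2420909 - 3012382)/(-272513 - 1308)) = 1/((472756*(1/2420909) - 3012382)/(-273821)) = 1/((472756/2420909 - 3012382)*(-1/273821)) = 1/(-7292702222482/2420909*(-1/273821)) = 1/(7292702222482/662895723289) = 662895723289/7292702222482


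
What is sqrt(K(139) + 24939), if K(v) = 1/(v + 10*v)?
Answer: 2*sqrt(14575854557)/1529 ≈ 157.92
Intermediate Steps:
K(v) = 1/(11*v)
sqrt(K(139) + 24939) = sqrt((1/11)/139 + 24939) = sqrt((1/11)*(1/139) + 24939) = sqrt(1/1529 + 24939) = sqrt(38131732/1529) = 2*sqrt(14575854557)/1529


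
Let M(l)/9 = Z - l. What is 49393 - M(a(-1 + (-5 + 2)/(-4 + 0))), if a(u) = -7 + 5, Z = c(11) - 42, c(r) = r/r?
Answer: 49744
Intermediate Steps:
c(r) = 1
Z = -41 (Z = 1 - 42 = -41)
a(u) = -2
M(l) = -369 - 9*l (M(l) = 9*(-41 - l) = -369 - 9*l)
49393 - M(a(-1 + (-5 + 2)/(-4 + 0))) = 49393 - (-369 - 9*(-2)) = 49393 - (-369 + 18) = 49393 - 1*(-351) = 49393 + 351 = 49744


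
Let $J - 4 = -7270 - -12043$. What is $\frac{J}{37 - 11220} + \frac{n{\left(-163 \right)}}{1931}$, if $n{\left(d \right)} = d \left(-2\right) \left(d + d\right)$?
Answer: $- \frac{1197708895}{21594373} \approx -55.464$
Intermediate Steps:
$J = 4777$ ($J = 4 - -4773 = 4 + \left(-7270 + 12043\right) = 4 + 4773 = 4777$)
$n{\left(d \right)} = - 4 d^{2}$ ($n{\left(d \right)} = - 2 d 2 d = - 4 d^{2}$)
$\frac{J}{37 - 11220} + \frac{n{\left(-163 \right)}}{1931} = \frac{4777}{37 - 11220} + \frac{\left(-4\right) \left(-163\right)^{2}}{1931} = \frac{4777}{37 - 11220} + \left(-4\right) 26569 \cdot \frac{1}{1931} = \frac{4777}{-11183} - \frac{106276}{1931} = 4777 \left(- \frac{1}{11183}\right) - \frac{106276}{1931} = - \frac{4777}{11183} - \frac{106276}{1931} = - \frac{1197708895}{21594373}$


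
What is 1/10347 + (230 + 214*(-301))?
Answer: -664111847/10347 ≈ -64184.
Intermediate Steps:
1/10347 + (230 + 214*(-301)) = 1/10347 + (230 - 64414) = 1/10347 - 64184 = -664111847/10347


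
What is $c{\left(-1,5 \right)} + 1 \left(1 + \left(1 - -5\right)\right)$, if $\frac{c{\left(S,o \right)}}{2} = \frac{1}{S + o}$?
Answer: $\frac{15}{2} \approx 7.5$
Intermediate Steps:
$c{\left(S,o \right)} = \frac{2}{S + o}$
$c{\left(-1,5 \right)} + 1 \left(1 + \left(1 - -5\right)\right) = \frac{2}{-1 + 5} + 1 \left(1 + \left(1 - -5\right)\right) = \frac{2}{4} + 1 \left(1 + \left(1 + 5\right)\right) = 2 \cdot \frac{1}{4} + 1 \left(1 + 6\right) = \frac{1}{2} + 1 \cdot 7 = \frac{1}{2} + 7 = \frac{15}{2}$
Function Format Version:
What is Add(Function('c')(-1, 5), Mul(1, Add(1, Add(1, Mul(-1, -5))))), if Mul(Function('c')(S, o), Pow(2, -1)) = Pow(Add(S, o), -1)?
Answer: Rational(15, 2) ≈ 7.5000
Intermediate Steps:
Function('c')(S, o) = Mul(2, Pow(Add(S, o), -1))
Add(Function('c')(-1, 5), Mul(1, Add(1, Add(1, Mul(-1, -5))))) = Add(Mul(2, Pow(Add(-1, 5), -1)), Mul(1, Add(1, Add(1, Mul(-1, -5))))) = Add(Mul(2, Pow(4, -1)), Mul(1, Add(1, Add(1, 5)))) = Add(Mul(2, Rational(1, 4)), Mul(1, Add(1, 6))) = Add(Rational(1, 2), Mul(1, 7)) = Add(Rational(1, 2), 7) = Rational(15, 2)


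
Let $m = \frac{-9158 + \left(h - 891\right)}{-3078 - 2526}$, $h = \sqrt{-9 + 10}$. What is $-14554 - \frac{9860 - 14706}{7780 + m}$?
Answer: $- \frac{79332584261}{5451146} \approx -14553.0$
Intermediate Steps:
$h = 1$ ($h = \sqrt{1} = 1$)
$m = \frac{2512}{1401}$ ($m = \frac{-9158 + \left(1 - 891\right)}{-3078 - 2526} = \frac{-9158 + \left(1 - 891\right)}{-5604} = \left(-9158 - 890\right) \left(- \frac{1}{5604}\right) = \left(-10048\right) \left(- \frac{1}{5604}\right) = \frac{2512}{1401} \approx 1.793$)
$-14554 - \frac{9860 - 14706}{7780 + m} = -14554 - \frac{9860 - 14706}{7780 + \frac{2512}{1401}} = -14554 - - \frac{4846}{\frac{10902292}{1401}} = -14554 - \left(-4846\right) \frac{1401}{10902292} = -14554 - - \frac{3394623}{5451146} = -14554 + \frac{3394623}{5451146} = - \frac{79332584261}{5451146}$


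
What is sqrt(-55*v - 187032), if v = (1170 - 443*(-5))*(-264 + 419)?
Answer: I*sqrt(29044157) ≈ 5389.3*I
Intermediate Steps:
v = 524675 (v = (1170 + 2215)*155 = 3385*155 = 524675)
sqrt(-55*v - 187032) = sqrt(-55*524675 - 187032) = sqrt(-28857125 - 187032) = sqrt(-29044157) = I*sqrt(29044157)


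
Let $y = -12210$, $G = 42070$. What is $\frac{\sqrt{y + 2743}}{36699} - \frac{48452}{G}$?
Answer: $- \frac{24226}{21035} + \frac{i \sqrt{9467}}{36699} \approx -1.1517 + 0.0026513 i$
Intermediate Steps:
$\frac{\sqrt{y + 2743}}{36699} - \frac{48452}{G} = \frac{\sqrt{-12210 + 2743}}{36699} - \frac{48452}{42070} = \sqrt{-9467} \cdot \frac{1}{36699} - \frac{24226}{21035} = i \sqrt{9467} \cdot \frac{1}{36699} - \frac{24226}{21035} = \frac{i \sqrt{9467}}{36699} - \frac{24226}{21035} = - \frac{24226}{21035} + \frac{i \sqrt{9467}}{36699}$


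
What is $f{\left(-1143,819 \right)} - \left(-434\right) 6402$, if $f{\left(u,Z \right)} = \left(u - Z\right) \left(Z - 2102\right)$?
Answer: $5295714$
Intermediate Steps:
$f{\left(u,Z \right)} = \left(-2102 + Z\right) \left(u - Z\right)$ ($f{\left(u,Z \right)} = \left(u - Z\right) \left(-2102 + Z\right) = \left(-2102 + Z\right) \left(u - Z\right)$)
$f{\left(-1143,819 \right)} - \left(-434\right) 6402 = \left(- 819^{2} - -2402586 + 2102 \cdot 819 + 819 \left(-1143\right)\right) - \left(-434\right) 6402 = \left(\left(-1\right) 670761 + 2402586 + 1721538 - 936117\right) - -2778468 = \left(-670761 + 2402586 + 1721538 - 936117\right) + 2778468 = 2517246 + 2778468 = 5295714$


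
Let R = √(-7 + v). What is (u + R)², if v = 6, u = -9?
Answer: (9 - I)² ≈ 80.0 - 18.0*I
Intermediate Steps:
R = I (R = √(-7 + 6) = √(-1) = I ≈ 1.0*I)
(u + R)² = (-9 + I)²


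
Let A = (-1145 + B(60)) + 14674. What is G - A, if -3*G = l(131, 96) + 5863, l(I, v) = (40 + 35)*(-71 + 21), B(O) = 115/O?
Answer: -56941/4 ≈ -14235.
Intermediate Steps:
l(I, v) = -3750 (l(I, v) = 75*(-50) = -3750)
A = 162371/12 (A = (-1145 + 115/60) + 14674 = (-1145 + 115*(1/60)) + 14674 = (-1145 + 23/12) + 14674 = -13717/12 + 14674 = 162371/12 ≈ 13531.)
G = -2113/3 (G = -(-3750 + 5863)/3 = -⅓*2113 = -2113/3 ≈ -704.33)
G - A = -2113/3 - 1*162371/12 = -2113/3 - 162371/12 = -56941/4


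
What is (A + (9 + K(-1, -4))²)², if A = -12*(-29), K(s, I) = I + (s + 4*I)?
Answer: 242064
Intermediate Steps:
K(s, I) = s + 5*I
A = 348
(A + (9 + K(-1, -4))²)² = (348 + (9 + (-1 + 5*(-4)))²)² = (348 + (9 + (-1 - 20))²)² = (348 + (9 - 21)²)² = (348 + (-12)²)² = (348 + 144)² = 492² = 242064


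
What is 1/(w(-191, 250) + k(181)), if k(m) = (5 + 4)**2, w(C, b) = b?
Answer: 1/331 ≈ 0.0030211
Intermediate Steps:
k(m) = 81 (k(m) = 9**2 = 81)
1/(w(-191, 250) + k(181)) = 1/(250 + 81) = 1/331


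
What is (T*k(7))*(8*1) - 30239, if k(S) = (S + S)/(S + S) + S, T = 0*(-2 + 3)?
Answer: -30239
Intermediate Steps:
T = 0 (T = 0*1 = 0)
k(S) = 1 + S (k(S) = (2*S)/((2*S)) + S = (2*S)*(1/(2*S)) + S = 1 + S)
(T*k(7))*(8*1) - 30239 = (0*(1 + 7))*(8*1) - 30239 = (0*8)*8 - 30239 = 0*8 - 30239 = 0 - 30239 = -30239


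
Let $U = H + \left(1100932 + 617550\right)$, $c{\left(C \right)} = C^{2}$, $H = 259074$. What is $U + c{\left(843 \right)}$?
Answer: $2688205$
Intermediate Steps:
$U = 1977556$ ($U = 259074 + \left(1100932 + 617550\right) = 259074 + 1718482 = 1977556$)
$U + c{\left(843 \right)} = 1977556 + 843^{2} = 1977556 + 710649 = 2688205$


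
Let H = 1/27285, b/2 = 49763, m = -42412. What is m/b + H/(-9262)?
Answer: -5359046135783/12575790360210 ≈ -0.42614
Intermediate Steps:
b = 99526 (b = 2*49763 = 99526)
H = 1/27285 ≈ 3.6650e-5
m/b + H/(-9262) = -42412/99526 + (1/27285)/(-9262) = -42412*1/99526 + (1/27285)*(-1/9262) = -21206/49763 - 1/252713670 = -5359046135783/12575790360210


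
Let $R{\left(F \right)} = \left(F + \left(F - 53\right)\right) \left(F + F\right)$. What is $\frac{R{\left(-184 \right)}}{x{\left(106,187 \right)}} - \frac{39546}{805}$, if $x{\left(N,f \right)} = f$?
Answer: $\frac{117321938}{150535} \approx 779.37$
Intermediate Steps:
$R{\left(F \right)} = 2 F \left(-53 + 2 F\right)$ ($R{\left(F \right)} = \left(F + \left(F - 53\right)\right) 2 F = \left(F + \left(-53 + F\right)\right) 2 F = \left(-53 + 2 F\right) 2 F = 2 F \left(-53 + 2 F\right)$)
$\frac{R{\left(-184 \right)}}{x{\left(106,187 \right)}} - \frac{39546}{805} = \frac{2 \left(-184\right) \left(-53 + 2 \left(-184\right)\right)}{187} - \frac{39546}{805} = 2 \left(-184\right) \left(-53 - 368\right) \frac{1}{187} - \frac{39546}{805} = 2 \left(-184\right) \left(-421\right) \frac{1}{187} - \frac{39546}{805} = 154928 \cdot \frac{1}{187} - \frac{39546}{805} = \frac{154928}{187} - \frac{39546}{805} = \frac{117321938}{150535}$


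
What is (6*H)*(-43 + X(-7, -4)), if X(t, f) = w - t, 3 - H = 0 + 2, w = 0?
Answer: -216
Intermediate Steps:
H = 1 (H = 3 - (0 + 2) = 3 - 1*2 = 3 - 2 = 1)
X(t, f) = -t (X(t, f) = 0 - t = -t)
(6*H)*(-43 + X(-7, -4)) = (6*1)*(-43 - 1*(-7)) = 6*(-43 + 7) = 6*(-36) = -216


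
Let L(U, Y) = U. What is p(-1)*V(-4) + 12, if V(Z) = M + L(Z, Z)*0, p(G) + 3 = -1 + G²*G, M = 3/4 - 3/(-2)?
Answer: ¾ ≈ 0.75000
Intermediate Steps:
M = 9/4 (M = 3*(¼) - 3*(-½) = ¾ + 3/2 = 9/4 ≈ 2.2500)
p(G) = -4 + G³ (p(G) = -3 + (-1 + G²*G) = -3 + (-1 + G³) = -4 + G³)
V(Z) = 9/4 (V(Z) = 9/4 + Z*0 = 9/4 + 0 = 9/4)
p(-1)*V(-4) + 12 = (-4 + (-1)³)*(9/4) + 12 = (-4 - 1)*(9/4) + 12 = -5*9/4 + 12 = -45/4 + 12 = ¾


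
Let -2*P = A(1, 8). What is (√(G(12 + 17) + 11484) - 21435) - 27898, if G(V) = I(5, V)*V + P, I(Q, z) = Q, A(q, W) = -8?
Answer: -49333 + √11633 ≈ -49225.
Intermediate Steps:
P = 4 (P = -½*(-8) = 4)
G(V) = 4 + 5*V (G(V) = 5*V + 4 = 4 + 5*V)
(√(G(12 + 17) + 11484) - 21435) - 27898 = (√((4 + 5*(12 + 17)) + 11484) - 21435) - 27898 = (√((4 + 5*29) + 11484) - 21435) - 27898 = (√((4 + 145) + 11484) - 21435) - 27898 = (√(149 + 11484) - 21435) - 27898 = (√11633 - 21435) - 27898 = (-21435 + √11633) - 27898 = -49333 + √11633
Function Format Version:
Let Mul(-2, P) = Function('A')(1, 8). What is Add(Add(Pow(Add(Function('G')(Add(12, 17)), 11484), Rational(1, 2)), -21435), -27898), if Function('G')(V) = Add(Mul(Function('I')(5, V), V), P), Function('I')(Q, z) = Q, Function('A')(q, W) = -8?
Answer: Add(-49333, Pow(11633, Rational(1, 2))) ≈ -49225.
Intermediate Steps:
P = 4 (P = Mul(Rational(-1, 2), -8) = 4)
Function('G')(V) = Add(4, Mul(5, V)) (Function('G')(V) = Add(Mul(5, V), 4) = Add(4, Mul(5, V)))
Add(Add(Pow(Add(Function('G')(Add(12, 17)), 11484), Rational(1, 2)), -21435), -27898) = Add(Add(Pow(Add(Add(4, Mul(5, Add(12, 17))), 11484), Rational(1, 2)), -21435), -27898) = Add(Add(Pow(Add(Add(4, Mul(5, 29)), 11484), Rational(1, 2)), -21435), -27898) = Add(Add(Pow(Add(Add(4, 145), 11484), Rational(1, 2)), -21435), -27898) = Add(Add(Pow(Add(149, 11484), Rational(1, 2)), -21435), -27898) = Add(Add(Pow(11633, Rational(1, 2)), -21435), -27898) = Add(Add(-21435, Pow(11633, Rational(1, 2))), -27898) = Add(-49333, Pow(11633, Rational(1, 2)))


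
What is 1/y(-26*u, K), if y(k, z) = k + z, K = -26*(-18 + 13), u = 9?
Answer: -1/104 ≈ -0.0096154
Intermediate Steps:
K = 130 (K = -26*(-5) = 130)
1/y(-26*u, K) = 1/(-26*9 + 130) = 1/(-234 + 130) = 1/(-104) = -1/104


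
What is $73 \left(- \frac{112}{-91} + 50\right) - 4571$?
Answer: $- \frac{10805}{13} \approx -831.15$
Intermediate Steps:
$73 \left(- \frac{112}{-91} + 50\right) - 4571 = 73 \left(\left(-112\right) \left(- \frac{1}{91}\right) + 50\right) - 4571 = 73 \left(\frac{16}{13} + 50\right) - 4571 = 73 \cdot \frac{666}{13} - 4571 = \frac{48618}{13} - 4571 = - \frac{10805}{13}$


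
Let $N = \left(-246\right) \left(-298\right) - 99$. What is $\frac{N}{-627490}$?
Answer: $- \frac{73209}{627490} \approx -0.11667$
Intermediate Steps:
$N = 73209$ ($N = 73308 - 99 = 73209$)
$\frac{N}{-627490} = \frac{73209}{-627490} = 73209 \left(- \frac{1}{627490}\right) = - \frac{73209}{627490}$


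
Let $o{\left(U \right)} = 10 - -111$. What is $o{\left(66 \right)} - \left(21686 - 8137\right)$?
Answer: $-13428$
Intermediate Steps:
$o{\left(U \right)} = 121$ ($o{\left(U \right)} = 10 + 111 = 121$)
$o{\left(66 \right)} - \left(21686 - 8137\right) = 121 - \left(21686 - 8137\right) = 121 - 13549 = -13428$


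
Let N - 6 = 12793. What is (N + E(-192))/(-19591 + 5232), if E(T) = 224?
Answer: -13023/14359 ≈ -0.90696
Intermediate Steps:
N = 12799 (N = 6 + 12793 = 12799)
(N + E(-192))/(-19591 + 5232) = (12799 + 224)/(-19591 + 5232) = 13023/(-14359) = 13023*(-1/14359) = -13023/14359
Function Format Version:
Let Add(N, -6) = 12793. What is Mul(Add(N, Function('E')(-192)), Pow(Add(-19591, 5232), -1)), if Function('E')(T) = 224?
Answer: Rational(-13023, 14359) ≈ -0.90696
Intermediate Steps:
N = 12799 (N = Add(6, 12793) = 12799)
Mul(Add(N, Function('E')(-192)), Pow(Add(-19591, 5232), -1)) = Mul(Add(12799, 224), Pow(Add(-19591, 5232), -1)) = Mul(13023, Pow(-14359, -1)) = Mul(13023, Rational(-1, 14359)) = Rational(-13023, 14359)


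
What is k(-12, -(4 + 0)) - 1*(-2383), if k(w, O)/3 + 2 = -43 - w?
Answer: 2284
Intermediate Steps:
k(w, O) = -135 - 3*w (k(w, O) = -6 + 3*(-43 - w) = -6 + (-129 - 3*w) = -135 - 3*w)
k(-12, -(4 + 0)) - 1*(-2383) = (-135 - 3*(-12)) - 1*(-2383) = (-135 + 36) + 2383 = -99 + 2383 = 2284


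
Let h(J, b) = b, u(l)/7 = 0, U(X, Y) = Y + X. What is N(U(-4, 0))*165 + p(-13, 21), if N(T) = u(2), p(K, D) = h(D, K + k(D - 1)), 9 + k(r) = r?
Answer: -2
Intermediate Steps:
U(X, Y) = X + Y
u(l) = 0 (u(l) = 7*0 = 0)
k(r) = -9 + r
p(K, D) = -10 + D + K (p(K, D) = K + (-9 + (D - 1)) = K + (-9 + (-1 + D)) = K + (-10 + D) = -10 + D + K)
N(T) = 0
N(U(-4, 0))*165 + p(-13, 21) = 0*165 + (-10 + 21 - 13) = 0 - 2 = -2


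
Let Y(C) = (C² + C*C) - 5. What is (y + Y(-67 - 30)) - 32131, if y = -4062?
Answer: -17380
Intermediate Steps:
Y(C) = -5 + 2*C² (Y(C) = (C² + C²) - 5 = 2*C² - 5 = -5 + 2*C²)
(y + Y(-67 - 30)) - 32131 = (-4062 + (-5 + 2*(-67 - 30)²)) - 32131 = (-4062 + (-5 + 2*(-97)²)) - 32131 = (-4062 + (-5 + 2*9409)) - 32131 = (-4062 + (-5 + 18818)) - 32131 = (-4062 + 18813) - 32131 = 14751 - 32131 = -17380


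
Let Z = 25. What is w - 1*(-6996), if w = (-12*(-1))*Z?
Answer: 7296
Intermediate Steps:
w = 300 (w = -12*(-1)*25 = 12*25 = 300)
w - 1*(-6996) = 300 - 1*(-6996) = 300 + 6996 = 7296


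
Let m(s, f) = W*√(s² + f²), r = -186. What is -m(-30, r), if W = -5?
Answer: 30*√986 ≈ 942.02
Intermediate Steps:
m(s, f) = -5*√(f² + s²) (m(s, f) = -5*√(s² + f²) = -5*√(f² + s²))
-m(-30, r) = -(-5)*√((-186)² + (-30)²) = -(-5)*√(34596 + 900) = -(-5)*√35496 = -(-5)*6*√986 = -(-30)*√986 = 30*√986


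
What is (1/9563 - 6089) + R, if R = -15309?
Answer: -204629073/9563 ≈ -21398.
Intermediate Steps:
(1/9563 - 6089) + R = (1/9563 - 6089) - 15309 = -58229106/9563 - 15309 = -204629073/9563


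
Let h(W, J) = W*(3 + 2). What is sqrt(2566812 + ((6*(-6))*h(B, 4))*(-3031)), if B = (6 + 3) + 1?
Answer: 2*sqrt(2005653) ≈ 2832.4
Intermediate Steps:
B = 10 (B = 9 + 1 = 10)
h(W, J) = 5*W (h(W, J) = W*5 = 5*W)
sqrt(2566812 + ((6*(-6))*h(B, 4))*(-3031)) = sqrt(2566812 + ((6*(-6))*(5*10))*(-3031)) = sqrt(2566812 - 36*50*(-3031)) = sqrt(2566812 - 1800*(-3031)) = sqrt(2566812 + 5455800) = sqrt(8022612) = 2*sqrt(2005653)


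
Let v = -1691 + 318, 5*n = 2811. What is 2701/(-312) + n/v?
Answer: -19419397/2141880 ≈ -9.0665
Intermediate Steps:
n = 2811/5 (n = (⅕)*2811 = 2811/5 ≈ 562.20)
v = -1373
2701/(-312) + n/v = 2701/(-312) + (2811/5)/(-1373) = 2701*(-1/312) + (2811/5)*(-1/1373) = -2701/312 - 2811/6865 = -19419397/2141880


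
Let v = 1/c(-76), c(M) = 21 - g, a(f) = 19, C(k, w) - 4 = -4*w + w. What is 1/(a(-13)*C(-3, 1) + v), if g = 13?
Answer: 8/153 ≈ 0.052288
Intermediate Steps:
C(k, w) = 4 - 3*w (C(k, w) = 4 + (-4*w + w) = 4 - 3*w)
c(M) = 8 (c(M) = 21 - 1*13 = 21 - 13 = 8)
v = ⅛ (v = 1/8 = ⅛ ≈ 0.12500)
1/(a(-13)*C(-3, 1) + v) = 1/(19*(4 - 3*1) + ⅛) = 1/(19*(4 - 3) + ⅛) = 1/(19*1 + ⅛) = 1/(19 + ⅛) = 1/(153/8) = 8/153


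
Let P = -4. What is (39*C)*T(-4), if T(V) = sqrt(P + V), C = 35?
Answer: 2730*I*sqrt(2) ≈ 3860.8*I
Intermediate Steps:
T(V) = sqrt(-4 + V)
(39*C)*T(-4) = (39*35)*sqrt(-4 - 4) = 1365*sqrt(-8) = 1365*(2*I*sqrt(2)) = 2730*I*sqrt(2)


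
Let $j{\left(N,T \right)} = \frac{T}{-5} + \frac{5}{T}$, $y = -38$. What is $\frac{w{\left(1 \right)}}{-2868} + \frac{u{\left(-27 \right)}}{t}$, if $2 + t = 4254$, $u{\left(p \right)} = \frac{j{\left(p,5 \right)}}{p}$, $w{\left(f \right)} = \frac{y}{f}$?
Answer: $\frac{19}{1434} \approx 0.01325$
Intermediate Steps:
$w{\left(f \right)} = - \frac{38}{f}$
$j{\left(N,T \right)} = \frac{5}{T} - \frac{T}{5}$ ($j{\left(N,T \right)} = T \left(- \frac{1}{5}\right) + \frac{5}{T} = - \frac{T}{5} + \frac{5}{T} = \frac{5}{T} - \frac{T}{5}$)
$u{\left(p \right)} = 0$ ($u{\left(p \right)} = \frac{\frac{5}{5} - 1}{p} = \frac{5 \cdot \frac{1}{5} - 1}{p} = \frac{1 - 1}{p} = \frac{0}{p} = 0$)
$t = 4252$ ($t = -2 + 4254 = 4252$)
$\frac{w{\left(1 \right)}}{-2868} + \frac{u{\left(-27 \right)}}{t} = \frac{\left(-38\right) 1^{-1}}{-2868} + \frac{0}{4252} = \left(-38\right) 1 \left(- \frac{1}{2868}\right) + 0 \cdot \frac{1}{4252} = \left(-38\right) \left(- \frac{1}{2868}\right) + 0 = \frac{19}{1434} + 0 = \frac{19}{1434}$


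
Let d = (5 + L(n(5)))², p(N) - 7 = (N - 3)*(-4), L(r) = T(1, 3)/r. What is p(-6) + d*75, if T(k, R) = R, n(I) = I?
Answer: 2395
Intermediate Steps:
L(r) = 3/r
p(N) = 19 - 4*N (p(N) = 7 + (N - 3)*(-4) = 7 + (-3 + N)*(-4) = 7 + (12 - 4*N) = 19 - 4*N)
d = 784/25 (d = (5 + 3/5)² = (5 + 3*(⅕))² = (5 + ⅗)² = (28/5)² = 784/25 ≈ 31.360)
p(-6) + d*75 = (19 - 4*(-6)) + (784/25)*75 = (19 + 24) + 2352 = 43 + 2352 = 2395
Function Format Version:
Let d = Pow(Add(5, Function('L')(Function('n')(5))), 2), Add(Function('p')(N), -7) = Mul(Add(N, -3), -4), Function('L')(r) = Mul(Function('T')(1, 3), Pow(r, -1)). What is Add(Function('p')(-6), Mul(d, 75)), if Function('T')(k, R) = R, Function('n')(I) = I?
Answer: 2395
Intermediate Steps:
Function('L')(r) = Mul(3, Pow(r, -1))
Function('p')(N) = Add(19, Mul(-4, N)) (Function('p')(N) = Add(7, Mul(Add(N, -3), -4)) = Add(7, Mul(Add(-3, N), -4)) = Add(7, Add(12, Mul(-4, N))) = Add(19, Mul(-4, N)))
d = Rational(784, 25) (d = Pow(Add(5, Mul(3, Pow(5, -1))), 2) = Pow(Add(5, Mul(3, Rational(1, 5))), 2) = Pow(Add(5, Rational(3, 5)), 2) = Pow(Rational(28, 5), 2) = Rational(784, 25) ≈ 31.360)
Add(Function('p')(-6), Mul(d, 75)) = Add(Add(19, Mul(-4, -6)), Mul(Rational(784, 25), 75)) = Add(Add(19, 24), 2352) = Add(43, 2352) = 2395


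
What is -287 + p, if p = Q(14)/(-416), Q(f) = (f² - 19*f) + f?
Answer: -14917/52 ≈ -286.87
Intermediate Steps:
Q(f) = f² - 18*f
p = 7/52 (p = (14*(-18 + 14))/(-416) = (14*(-4))*(-1/416) = -56*(-1/416) = 7/52 ≈ 0.13462)
-287 + p = -287 + 7/52 = -14917/52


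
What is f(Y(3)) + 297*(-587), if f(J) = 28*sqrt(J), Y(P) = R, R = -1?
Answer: -174339 + 28*I ≈ -1.7434e+5 + 28.0*I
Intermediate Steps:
Y(P) = -1
f(Y(3)) + 297*(-587) = 28*sqrt(-1) + 297*(-587) = 28*I - 174339 = -174339 + 28*I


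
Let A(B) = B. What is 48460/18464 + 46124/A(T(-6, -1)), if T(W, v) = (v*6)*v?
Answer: 106490537/13848 ≈ 7690.0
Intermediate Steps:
T(W, v) = 6*v**2 (T(W, v) = (6*v)*v = 6*v**2)
48460/18464 + 46124/A(T(-6, -1)) = 48460/18464 + 46124/((6*(-1)**2)) = 48460*(1/18464) + 46124/((6*1)) = 12115/4616 + 46124/6 = 12115/4616 + 46124*(1/6) = 12115/4616 + 23062/3 = 106490537/13848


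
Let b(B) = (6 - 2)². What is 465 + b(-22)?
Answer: 481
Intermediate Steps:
b(B) = 16 (b(B) = 4² = 16)
465 + b(-22) = 465 + 16 = 481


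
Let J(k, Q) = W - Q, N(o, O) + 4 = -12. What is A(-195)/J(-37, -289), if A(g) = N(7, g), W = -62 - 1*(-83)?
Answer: -8/155 ≈ -0.051613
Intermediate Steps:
N(o, O) = -16 (N(o, O) = -4 - 12 = -16)
W = 21 (W = -62 + 83 = 21)
A(g) = -16
J(k, Q) = 21 - Q
A(-195)/J(-37, -289) = -16/(21 - 1*(-289)) = -16/(21 + 289) = -16/310 = -16*1/310 = -8/155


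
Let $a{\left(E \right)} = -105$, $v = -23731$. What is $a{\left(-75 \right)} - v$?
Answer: $23626$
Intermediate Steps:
$a{\left(-75 \right)} - v = -105 - -23731 = -105 + 23731 = 23626$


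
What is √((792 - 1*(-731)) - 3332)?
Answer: 3*I*√201 ≈ 42.532*I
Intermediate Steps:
√((792 - 1*(-731)) - 3332) = √((792 + 731) - 3332) = √(1523 - 3332) = √(-1809) = 3*I*√201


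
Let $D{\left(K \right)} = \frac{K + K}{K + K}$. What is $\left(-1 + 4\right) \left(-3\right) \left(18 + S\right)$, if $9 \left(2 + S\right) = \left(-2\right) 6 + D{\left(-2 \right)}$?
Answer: $-133$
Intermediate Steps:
$D{\left(K \right)} = 1$ ($D{\left(K \right)} = \frac{2 K}{2 K} = 2 K \frac{1}{2 K} = 1$)
$S = - \frac{29}{9}$ ($S = -2 + \frac{\left(-2\right) 6 + 1}{9} = -2 + \frac{-12 + 1}{9} = -2 + \frac{1}{9} \left(-11\right) = -2 - \frac{11}{9} = - \frac{29}{9} \approx -3.2222$)
$\left(-1 + 4\right) \left(-3\right) \left(18 + S\right) = \left(-1 + 4\right) \left(-3\right) \left(18 - \frac{29}{9}\right) = 3 \left(-3\right) \frac{133}{9} = \left(-9\right) \frac{133}{9} = -133$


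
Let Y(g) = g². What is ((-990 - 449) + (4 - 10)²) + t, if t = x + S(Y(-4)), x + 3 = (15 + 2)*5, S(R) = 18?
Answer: -1303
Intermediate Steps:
x = 82 (x = -3 + (15 + 2)*5 = -3 + 17*5 = -3 + 85 = 82)
t = 100 (t = 82 + 18 = 100)
((-990 - 449) + (4 - 10)²) + t = ((-990 - 449) + (4 - 10)²) + 100 = (-1439 + (-6)²) + 100 = (-1439 + 36) + 100 = -1403 + 100 = -1303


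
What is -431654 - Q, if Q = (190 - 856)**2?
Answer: -875210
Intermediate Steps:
Q = 443556 (Q = (-666)**2 = 443556)
-431654 - Q = -431654 - 1*443556 = -431654 - 443556 = -875210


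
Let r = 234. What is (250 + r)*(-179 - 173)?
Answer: -170368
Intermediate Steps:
(250 + r)*(-179 - 173) = (250 + 234)*(-179 - 173) = 484*(-352) = -170368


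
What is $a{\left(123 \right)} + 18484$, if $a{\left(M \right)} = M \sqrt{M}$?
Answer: $18484 + 123 \sqrt{123} \approx 19848.0$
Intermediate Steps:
$a{\left(M \right)} = M^{\frac{3}{2}}$
$a{\left(123 \right)} + 18484 = 123^{\frac{3}{2}} + 18484 = 123 \sqrt{123} + 18484 = 18484 + 123 \sqrt{123}$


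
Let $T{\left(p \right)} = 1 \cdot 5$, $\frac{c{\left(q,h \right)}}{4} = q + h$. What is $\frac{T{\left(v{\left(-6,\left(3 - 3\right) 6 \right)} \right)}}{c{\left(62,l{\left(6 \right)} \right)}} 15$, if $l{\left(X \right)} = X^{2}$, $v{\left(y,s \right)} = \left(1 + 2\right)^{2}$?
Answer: $\frac{75}{392} \approx 0.19133$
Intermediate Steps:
$v{\left(y,s \right)} = 9$ ($v{\left(y,s \right)} = 3^{2} = 9$)
$c{\left(q,h \right)} = 4 h + 4 q$ ($c{\left(q,h \right)} = 4 \left(q + h\right) = 4 \left(h + q\right) = 4 h + 4 q$)
$T{\left(p \right)} = 5$
$\frac{T{\left(v{\left(-6,\left(3 - 3\right) 6 \right)} \right)}}{c{\left(62,l{\left(6 \right)} \right)}} 15 = \frac{5}{4 \cdot 6^{2} + 4 \cdot 62} \cdot 15 = \frac{5}{4 \cdot 36 + 248} \cdot 15 = \frac{5}{144 + 248} \cdot 15 = \frac{5}{392} \cdot 15 = \frac{75}{392}$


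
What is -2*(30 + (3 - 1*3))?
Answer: -60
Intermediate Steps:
-2*(30 + (3 - 1*3)) = -2*(30 + (3 - 3)) = -2*(30 + 0) = -2*30 = -60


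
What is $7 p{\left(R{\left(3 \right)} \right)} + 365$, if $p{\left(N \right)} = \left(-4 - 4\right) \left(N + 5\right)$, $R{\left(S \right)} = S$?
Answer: $-83$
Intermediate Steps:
$p{\left(N \right)} = -40 - 8 N$ ($p{\left(N \right)} = - 8 \left(5 + N\right) = -40 - 8 N$)
$7 p{\left(R{\left(3 \right)} \right)} + 365 = 7 \left(-40 - 24\right) + 365 = 7 \left(-64\right) + 365 = -448 + 365 = -83$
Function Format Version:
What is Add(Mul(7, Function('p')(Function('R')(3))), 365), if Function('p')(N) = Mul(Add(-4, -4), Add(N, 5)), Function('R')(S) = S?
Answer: -83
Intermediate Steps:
Function('p')(N) = Add(-40, Mul(-8, N)) (Function('p')(N) = Mul(-8, Add(5, N)) = Add(-40, Mul(-8, N)))
Add(Mul(7, Function('p')(Function('R')(3))), 365) = Add(Mul(7, Add(-40, Mul(-8, 3))), 365) = Add(Mul(7, Add(-40, -24)), 365) = Add(Mul(7, -64), 365) = Add(-448, 365) = -83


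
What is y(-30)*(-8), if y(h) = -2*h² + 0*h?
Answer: 14400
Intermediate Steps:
y(h) = -2*h² (y(h) = -2*h² + 0 = -2*h²)
y(-30)*(-8) = -2*(-30)²*(-8) = -2*900*(-8) = -1800*(-8) = 14400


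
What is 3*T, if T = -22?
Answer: -66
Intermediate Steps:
3*T = 3*(-22) = -66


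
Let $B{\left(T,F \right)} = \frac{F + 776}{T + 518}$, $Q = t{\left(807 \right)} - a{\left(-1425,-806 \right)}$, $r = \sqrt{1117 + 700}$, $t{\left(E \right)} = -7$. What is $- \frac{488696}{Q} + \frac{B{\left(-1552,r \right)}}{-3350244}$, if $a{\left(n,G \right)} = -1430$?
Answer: $- \frac{211614671167721}{616186089651} + \frac{\sqrt{1817}}{3464152296} \approx -343.43$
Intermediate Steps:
$r = \sqrt{1817} \approx 42.626$
$Q = 1423$ ($Q = -7 - -1430 = -7 + 1430 = 1423$)
$B{\left(T,F \right)} = \frac{776 + F}{518 + T}$
$- \frac{488696}{Q} + \frac{B{\left(-1552,r \right)}}{-3350244} = - \frac{488696}{1423} + \frac{\frac{1}{518 - 1552} \left(776 + \sqrt{1817}\right)}{-3350244} = \left(-488696\right) \frac{1}{1423} + \frac{776 + \sqrt{1817}}{-1034} \left(- \frac{1}{3350244}\right) = - \frac{488696}{1423} + - \frac{776 + \sqrt{1817}}{1034} \left(- \frac{1}{3350244}\right) = - \frac{488696}{1423} + \left(- \frac{388}{517} - \frac{\sqrt{1817}}{1034}\right) \left(- \frac{1}{3350244}\right) = - \frac{488696}{1423} + \left(\frac{97}{433019037} + \frac{\sqrt{1817}}{3464152296}\right) = - \frac{211614671167721}{616186089651} + \frac{\sqrt{1817}}{3464152296}$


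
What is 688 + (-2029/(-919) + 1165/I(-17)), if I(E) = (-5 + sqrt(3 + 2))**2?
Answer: 5716789/7352 + 233*sqrt(5)/8 ≈ 842.71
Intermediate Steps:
I(E) = (-5 + sqrt(5))**2
688 + (-2029/(-919) + 1165/I(-17)) = 688 + (-2029/(-919) + 1165/((5 - sqrt(5))**2)) = 688 + (-2029*(-1/919) + 1165/(5 - sqrt(5))**2) = 688 + (2029/919 + 1165/(5 - sqrt(5))**2) = 634301/919 + 1165/(5 - sqrt(5))**2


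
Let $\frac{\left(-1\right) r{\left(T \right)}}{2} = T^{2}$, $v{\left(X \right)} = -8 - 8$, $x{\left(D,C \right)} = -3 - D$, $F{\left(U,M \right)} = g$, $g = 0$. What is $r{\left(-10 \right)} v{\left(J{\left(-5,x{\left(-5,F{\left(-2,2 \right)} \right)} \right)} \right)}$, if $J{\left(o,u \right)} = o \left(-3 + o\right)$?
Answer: $3200$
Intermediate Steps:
$F{\left(U,M \right)} = 0$
$v{\left(X \right)} = -16$ ($v{\left(X \right)} = -8 - 8 = -16$)
$r{\left(T \right)} = - 2 T^{2}$
$r{\left(-10 \right)} v{\left(J{\left(-5,x{\left(-5,F{\left(-2,2 \right)} \right)} \right)} \right)} = - 2 \left(-10\right)^{2} \left(-16\right) = \left(-2\right) 100 \left(-16\right) = \left(-200\right) \left(-16\right) = 3200$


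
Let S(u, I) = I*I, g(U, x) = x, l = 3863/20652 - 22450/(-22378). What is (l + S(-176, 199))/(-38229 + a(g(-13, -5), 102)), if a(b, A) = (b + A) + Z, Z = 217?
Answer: -1830217029167/1752243453924 ≈ -1.0445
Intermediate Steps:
l = 275041807/231075228 (l = 3863*(1/20652) - 22450*(-1/22378) = 3863/20652 + 11225/11189 = 275041807/231075228 ≈ 1.1903)
S(u, I) = I²
a(b, A) = 217 + A + b (a(b, A) = (b + A) + 217 = (A + b) + 217 = 217 + A + b)
(l + S(-176, 199))/(-38229 + a(g(-13, -5), 102)) = (275041807/231075228 + 199²)/(-38229 + (217 + 102 - 5)) = (275041807/231075228 + 39601)/(-38229 + 314) = (9151085145835/231075228)/(-37915) = (9151085145835/231075228)*(-1/37915) = -1830217029167/1752243453924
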